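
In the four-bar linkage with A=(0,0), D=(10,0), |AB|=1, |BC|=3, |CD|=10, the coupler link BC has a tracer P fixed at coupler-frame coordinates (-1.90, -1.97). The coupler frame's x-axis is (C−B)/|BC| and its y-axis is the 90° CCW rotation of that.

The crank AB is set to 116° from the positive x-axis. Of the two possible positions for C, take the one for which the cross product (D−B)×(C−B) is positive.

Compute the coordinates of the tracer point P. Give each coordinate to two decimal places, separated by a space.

0.66 -1.61

A=(0,0), D=(10.00,0)
B = A + 1.00·(cos116°, sin116°) = (-0.4384, 0.8988)
|BD| = 10.4770
circle(B,3.00) ∩ circle(D,10.00): a=0.8956, h=2.8632
  candidates: C₊=(0.6996,3.6746) cross=29.998; C₋=(0.2084,-2.0307) cross=-29.998
  mode + wants cross > 0 → take C=(0.6996,3.6746) (cross=29.998)
ex = (C−B)/|BC| = (0.3793,0.9253); ey = (-0.9253,0.3793)
P = B + -1.90·ex + -1.97·ey = (0.6637,-1.6065)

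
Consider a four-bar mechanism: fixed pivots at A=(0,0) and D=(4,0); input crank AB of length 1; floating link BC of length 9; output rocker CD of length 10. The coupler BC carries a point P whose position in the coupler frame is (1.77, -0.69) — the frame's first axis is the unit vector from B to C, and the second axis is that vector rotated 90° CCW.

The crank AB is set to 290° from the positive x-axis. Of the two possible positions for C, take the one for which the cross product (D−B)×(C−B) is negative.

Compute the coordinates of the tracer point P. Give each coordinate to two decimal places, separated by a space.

A=(0,0), D=(4.00,0)
B = A + 1.00·(cos290°, sin290°) = (0.3420, -0.9397)
|BD| = 3.7767
circle(B,9.00) ∩ circle(D,10.00): a=-0.6270, h=8.9781
  candidates: C₊=(-2.4991,7.6001) cross=33.908; C₋=(1.9686,-9.7915) cross=-33.908
  mode - wants cross < 0 → take C=(1.9686,-9.7915) (cross=-33.908)
ex = (C−B)/|BC| = (0.1807,-0.9835); ey = (0.9835,0.1807)
P = B + 1.77·ex + -0.69·ey = (-0.0167,-2.8052)

-0.02 -2.81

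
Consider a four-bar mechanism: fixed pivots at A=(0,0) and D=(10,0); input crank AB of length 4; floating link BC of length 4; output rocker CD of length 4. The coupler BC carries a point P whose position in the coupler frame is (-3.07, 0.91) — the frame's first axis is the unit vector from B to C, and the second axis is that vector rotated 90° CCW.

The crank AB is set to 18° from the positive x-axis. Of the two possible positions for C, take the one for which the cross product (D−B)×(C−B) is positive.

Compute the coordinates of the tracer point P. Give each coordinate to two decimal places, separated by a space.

A=(0,0), D=(10.00,0)
B = A + 4.00·(cos18°, sin18°) = (3.8042, 1.2361)
|BD| = 6.3179
circle(B,4.00) ∩ circle(D,4.00): a=3.1589, h=2.4538
  candidates: C₊=(7.3822,3.0244) cross=15.503; C₋=(6.4220,-1.7883) cross=-15.503
  mode + wants cross > 0 → take C=(7.3822,3.0244) (cross=15.503)
ex = (C−B)/|BC| = (0.8945,0.4471); ey = (-0.4471,0.8945)
P = B + -3.07·ex + 0.91·ey = (0.6513,0.6775)

0.65 0.68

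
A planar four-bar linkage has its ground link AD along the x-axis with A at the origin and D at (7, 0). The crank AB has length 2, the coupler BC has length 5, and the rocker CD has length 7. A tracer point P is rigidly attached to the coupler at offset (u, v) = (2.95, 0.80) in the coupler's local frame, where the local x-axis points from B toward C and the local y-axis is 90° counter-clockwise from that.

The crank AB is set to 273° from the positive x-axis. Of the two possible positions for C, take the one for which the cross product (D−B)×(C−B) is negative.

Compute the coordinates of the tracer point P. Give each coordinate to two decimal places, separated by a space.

2.57 -3.80

A=(0,0), D=(7.00,0)
B = A + 2.00·(cos273°, sin273°) = (0.1047, -1.9973)
|BD| = 7.1788
circle(B,5.00) ∩ circle(D,7.00): a=1.9178, h=4.6176
  candidates: C₊=(0.6620,2.9716) cross=33.149; C₋=(3.2314,-5.8990) cross=-33.149
  mode - wants cross < 0 → take C=(3.2314,-5.8990) (cross=-33.149)
ex = (C−B)/|BC| = (0.6254,-0.7803); ey = (0.7803,0.6254)
P = B + 2.95·ex + 0.80·ey = (2.5737,-3.7990)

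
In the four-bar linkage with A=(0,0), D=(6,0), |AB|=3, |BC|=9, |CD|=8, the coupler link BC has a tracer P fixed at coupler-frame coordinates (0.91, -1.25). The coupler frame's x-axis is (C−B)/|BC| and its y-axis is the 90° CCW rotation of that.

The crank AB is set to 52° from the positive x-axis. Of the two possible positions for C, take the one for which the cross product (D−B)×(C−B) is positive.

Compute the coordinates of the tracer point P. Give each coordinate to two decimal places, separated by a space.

A=(0,0), D=(6.00,0)
B = A + 3.00·(cos52°, sin52°) = (1.8470, 2.3640)
|BD| = 4.7787
circle(B,9.00) ∩ circle(D,8.00): a=4.1681, h=7.9767
  candidates: C₊=(9.4154,7.2343) cross=38.118; C₋=(1.5233,-6.6301) cross=-38.118
  mode + wants cross > 0 → take C=(9.4154,7.2343) (cross=38.118)
ex = (C−B)/|BC| = (0.8409,0.5411); ey = (-0.5411,0.8409)
P = B + 0.91·ex + -1.25·ey = (3.2887,1.8053)

3.29 1.81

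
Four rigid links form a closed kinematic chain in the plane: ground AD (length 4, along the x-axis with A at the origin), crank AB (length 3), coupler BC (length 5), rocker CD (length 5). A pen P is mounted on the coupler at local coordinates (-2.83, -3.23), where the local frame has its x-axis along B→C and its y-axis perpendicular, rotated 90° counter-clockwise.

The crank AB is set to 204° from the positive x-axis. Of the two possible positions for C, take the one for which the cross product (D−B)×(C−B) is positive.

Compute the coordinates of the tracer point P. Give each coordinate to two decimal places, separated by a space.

-1.57 -5.35

A=(0,0), D=(4.00,0)
B = A + 3.00·(cos204°, sin204°) = (-2.7406, -1.2202)
|BD| = 6.8502
circle(B,5.00) ∩ circle(D,5.00): a=3.4251, h=3.6426
  candidates: C₊=(-0.0192,2.9743) cross=24.953; C₋=(1.2785,-4.1945) cross=-24.953
  mode + wants cross > 0 → take C=(-0.0192,2.9743) (cross=24.953)
ex = (C−B)/|BC| = (0.5443,0.8389); ey = (-0.8389,0.5443)
P = B + -2.83·ex + -3.23·ey = (-1.5714,-5.3523)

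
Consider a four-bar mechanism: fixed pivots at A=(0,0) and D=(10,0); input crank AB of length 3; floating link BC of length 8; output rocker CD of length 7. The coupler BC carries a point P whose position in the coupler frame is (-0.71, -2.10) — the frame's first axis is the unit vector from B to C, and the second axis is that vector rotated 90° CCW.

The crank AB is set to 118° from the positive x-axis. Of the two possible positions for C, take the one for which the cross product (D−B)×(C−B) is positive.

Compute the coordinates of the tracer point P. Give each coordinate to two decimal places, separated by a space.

A=(0,0), D=(10.00,0)
B = A + 3.00·(cos118°, sin118°) = (-1.4084, 2.6488)
|BD| = 11.7119
circle(B,8.00) ∩ circle(D,7.00): a=6.4963, h=4.6688
  candidates: C₊=(5.9755,5.7274) cross=54.681; C₋=(3.8636,-3.3683) cross=-54.681
  mode + wants cross > 0 → take C=(5.9755,5.7274) (cross=54.681)
ex = (C−B)/|BC| = (0.9230,0.3848); ey = (-0.3848,0.9230)
P = B + -0.71·ex + -2.10·ey = (-1.2556,0.4373)

-1.26 0.44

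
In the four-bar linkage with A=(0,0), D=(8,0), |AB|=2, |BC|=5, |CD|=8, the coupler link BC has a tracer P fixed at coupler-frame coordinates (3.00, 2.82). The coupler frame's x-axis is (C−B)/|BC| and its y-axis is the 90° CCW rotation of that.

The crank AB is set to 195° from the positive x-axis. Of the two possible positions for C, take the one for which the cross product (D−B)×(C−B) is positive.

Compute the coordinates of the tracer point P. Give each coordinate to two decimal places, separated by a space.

A=(0,0), D=(8.00,0)
B = A + 2.00·(cos195°, sin195°) = (-1.9319, -0.5176)
|BD| = 9.9453
circle(B,5.00) ∩ circle(D,8.00): a=3.0119, h=3.9910
  candidates: C₊=(0.8683,3.6247) cross=39.692; C₋=(1.2837,-4.3465) cross=-39.692
  mode + wants cross > 0 → take C=(0.8683,3.6247) (cross=39.692)
ex = (C−B)/|BC| = (0.5600,0.8285); ey = (-0.8285,0.5600)
P = B + 3.00·ex + 2.82·ey = (-2.5881,3.5471)

-2.59 3.55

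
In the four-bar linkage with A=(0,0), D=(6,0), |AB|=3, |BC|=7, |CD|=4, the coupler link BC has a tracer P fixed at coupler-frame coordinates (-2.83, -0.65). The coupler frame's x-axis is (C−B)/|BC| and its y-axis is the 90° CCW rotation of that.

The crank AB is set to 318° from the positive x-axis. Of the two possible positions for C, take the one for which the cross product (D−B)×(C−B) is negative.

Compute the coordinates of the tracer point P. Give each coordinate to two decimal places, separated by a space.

A=(0,0), D=(6.00,0)
B = A + 3.00·(cos318°, sin318°) = (2.2294, -2.0074)
|BD| = 4.2716
circle(B,7.00) ∩ circle(D,4.00): a=5.9985, h=3.6080
  candidates: C₊=(5.8288,3.9963) cross=15.412; C₋=(9.2199,-2.3733) cross=-15.412
  mode - wants cross < 0 → take C=(9.2199,-2.3733) (cross=-15.412)
ex = (C−B)/|BC| = (0.9986,-0.0523); ey = (0.0523,0.9986)
P = B + -2.83·ex + -0.65·ey = (-0.6307,-2.5086)

-0.63 -2.51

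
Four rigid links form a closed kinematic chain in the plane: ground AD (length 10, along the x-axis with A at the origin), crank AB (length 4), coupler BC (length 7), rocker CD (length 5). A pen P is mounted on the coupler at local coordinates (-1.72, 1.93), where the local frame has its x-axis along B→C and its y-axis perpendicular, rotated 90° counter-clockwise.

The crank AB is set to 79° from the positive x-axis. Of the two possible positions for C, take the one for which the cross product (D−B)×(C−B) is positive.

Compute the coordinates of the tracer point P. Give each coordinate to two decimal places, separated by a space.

A=(0,0), D=(10.00,0)
B = A + 4.00·(cos79°, sin79°) = (0.7632, 3.9265)
|BD| = 10.0367
circle(B,7.00) ∩ circle(D,5.00): a=6.2140, h=3.2228
  candidates: C₊=(7.7428,4.4615) cross=32.347; C₋=(5.2211,-1.4705) cross=-32.347
  mode + wants cross > 0 → take C=(7.7428,4.4615) (cross=32.347)
ex = (C−B)/|BC| = (0.9971,0.0764); ey = (-0.0764,0.9971)
P = B + -1.72·ex + 1.93·ey = (-1.0992,5.7194)

-1.10 5.72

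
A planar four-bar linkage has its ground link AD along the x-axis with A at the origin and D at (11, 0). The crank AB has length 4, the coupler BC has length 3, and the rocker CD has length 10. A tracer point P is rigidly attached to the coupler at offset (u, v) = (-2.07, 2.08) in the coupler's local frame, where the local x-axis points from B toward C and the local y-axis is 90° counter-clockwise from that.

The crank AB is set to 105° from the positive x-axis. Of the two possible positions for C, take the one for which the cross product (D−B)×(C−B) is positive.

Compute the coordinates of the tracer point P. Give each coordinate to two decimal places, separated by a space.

-3.35 5.67

A=(0,0), D=(11.00,0)
B = A + 4.00·(cos105°, sin105°) = (-1.0353, 3.8637)
|BD| = 12.6403
circle(B,3.00) ∩ circle(D,10.00): a=2.7205, h=1.2644
  candidates: C₊=(1.9415,4.2360) cross=15.983; C₋=(1.1685,1.8282) cross=-15.983
  mode + wants cross > 0 → take C=(1.9415,4.2360) (cross=15.983)
ex = (C−B)/|BC| = (0.9923,0.1241); ey = (-0.1241,0.9923)
P = B + -2.07·ex + 2.08·ey = (-3.3474,5.6707)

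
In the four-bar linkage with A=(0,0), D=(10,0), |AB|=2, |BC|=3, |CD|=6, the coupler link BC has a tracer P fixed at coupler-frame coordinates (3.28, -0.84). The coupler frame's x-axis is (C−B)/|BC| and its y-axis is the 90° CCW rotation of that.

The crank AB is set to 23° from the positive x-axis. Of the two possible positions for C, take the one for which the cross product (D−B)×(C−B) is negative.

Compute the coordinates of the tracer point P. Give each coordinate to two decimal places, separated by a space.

3.78 -1.99

A=(0,0), D=(10.00,0)
B = A + 2.00·(cos23°, sin23°) = (1.8410, 0.7815)
|BD| = 8.1963
circle(B,3.00) ∩ circle(D,6.00): a=2.4511, h=1.7298
  candidates: C₊=(4.4459,2.2697) cross=14.178; C₋=(4.1160,-1.1741) cross=-14.178
  mode - wants cross < 0 → take C=(4.1160,-1.1741) (cross=-14.178)
ex = (C−B)/|BC| = (0.7583,-0.6519); ey = (0.6519,0.7583)
P = B + 3.28·ex + -0.84·ey = (3.7808,-1.9937)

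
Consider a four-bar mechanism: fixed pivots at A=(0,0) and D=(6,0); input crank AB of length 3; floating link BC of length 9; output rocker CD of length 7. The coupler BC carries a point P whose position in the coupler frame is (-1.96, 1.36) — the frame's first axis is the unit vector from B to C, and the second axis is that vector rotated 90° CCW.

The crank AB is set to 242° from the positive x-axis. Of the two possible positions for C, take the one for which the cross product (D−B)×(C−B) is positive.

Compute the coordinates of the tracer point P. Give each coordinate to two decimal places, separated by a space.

A=(0,0), D=(6.00,0)
B = A + 3.00·(cos242°, sin242°) = (-1.4084, -2.6488)
|BD| = 7.8677
circle(B,9.00) ∩ circle(D,7.00): a=5.9675, h=6.7371
  candidates: C₊=(1.9425,5.7041) cross=53.006; C₋=(6.4789,-6.9836) cross=-53.006
  mode + wants cross > 0 → take C=(1.9425,5.7041) (cross=53.006)
ex = (C−B)/|BC| = (0.3723,0.9281); ey = (-0.9281,0.3723)
P = B + -1.96·ex + 1.36·ey = (-3.4004,-3.9616)

-3.40 -3.96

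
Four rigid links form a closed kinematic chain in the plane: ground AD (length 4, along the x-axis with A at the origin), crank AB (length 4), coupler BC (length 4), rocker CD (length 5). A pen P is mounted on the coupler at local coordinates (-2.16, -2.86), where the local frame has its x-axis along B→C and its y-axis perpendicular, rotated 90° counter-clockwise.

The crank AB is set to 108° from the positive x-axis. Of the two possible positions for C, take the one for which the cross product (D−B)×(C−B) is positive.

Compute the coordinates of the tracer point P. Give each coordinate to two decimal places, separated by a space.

A=(0,0), D=(4.00,0)
B = A + 4.00·(cos108°, sin108°) = (-1.2361, 3.8042)
|BD| = 6.4721
circle(B,4.00) ∩ circle(D,5.00): a=2.5408, h=3.0894
  candidates: C₊=(2.6354,4.8102) cross=19.995; C₋=(-0.9964,-0.1886) cross=-19.995
  mode + wants cross > 0 → take C=(2.6354,4.8102) (cross=19.995)
ex = (C−B)/|BC| = (0.9679,0.2515); ey = (-0.2515,0.9679)
P = B + -2.16·ex + -2.86·ey = (-2.6074,0.4929)

-2.61 0.49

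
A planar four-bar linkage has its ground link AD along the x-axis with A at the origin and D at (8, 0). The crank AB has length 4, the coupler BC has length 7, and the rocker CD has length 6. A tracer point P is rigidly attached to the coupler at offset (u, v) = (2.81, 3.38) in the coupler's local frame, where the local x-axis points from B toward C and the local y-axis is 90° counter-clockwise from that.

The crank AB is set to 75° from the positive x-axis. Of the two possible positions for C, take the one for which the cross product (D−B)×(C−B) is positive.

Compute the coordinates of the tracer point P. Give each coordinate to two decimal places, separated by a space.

A=(0,0), D=(8.00,0)
B = A + 4.00·(cos75°, sin75°) = (1.0353, 3.8637)
|BD| = 7.9646
circle(B,7.00) ∩ circle(D,6.00): a=4.7984, h=5.0966
  candidates: C₊=(7.7037,5.9927) cross=40.592; C₋=(2.7589,-2.9208) cross=-40.592
  mode + wants cross > 0 → take C=(7.7037,5.9927) (cross=40.592)
ex = (C−B)/|BC| = (0.9526,0.3041); ey = (-0.3041,0.9526)
P = B + 2.81·ex + 3.38·ey = (2.6842,7.9382)

2.68 7.94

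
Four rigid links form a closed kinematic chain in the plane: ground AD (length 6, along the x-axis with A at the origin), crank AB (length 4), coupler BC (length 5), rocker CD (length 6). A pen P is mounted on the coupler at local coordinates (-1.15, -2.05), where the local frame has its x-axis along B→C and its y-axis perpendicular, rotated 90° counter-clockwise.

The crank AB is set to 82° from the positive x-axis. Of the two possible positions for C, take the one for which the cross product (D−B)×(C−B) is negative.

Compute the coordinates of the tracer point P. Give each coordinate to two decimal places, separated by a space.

-1.38 5.30

A=(0,0), D=(6.00,0)
B = A + 4.00·(cos82°, sin82°) = (0.5567, 3.9611)
|BD| = 6.7320
circle(B,5.00) ∩ circle(D,6.00): a=2.5490, h=4.3015
  candidates: C₊=(5.1487,5.9393) cross=28.957; C₋=(0.0868,-1.0168) cross=-28.957
  mode - wants cross < 0 → take C=(0.0868,-1.0168) (cross=-28.957)
ex = (C−B)/|BC| = (-0.0940,-0.9956); ey = (0.9956,-0.0940)
P = B + -1.15·ex + -2.05·ey = (-1.3762,5.2986)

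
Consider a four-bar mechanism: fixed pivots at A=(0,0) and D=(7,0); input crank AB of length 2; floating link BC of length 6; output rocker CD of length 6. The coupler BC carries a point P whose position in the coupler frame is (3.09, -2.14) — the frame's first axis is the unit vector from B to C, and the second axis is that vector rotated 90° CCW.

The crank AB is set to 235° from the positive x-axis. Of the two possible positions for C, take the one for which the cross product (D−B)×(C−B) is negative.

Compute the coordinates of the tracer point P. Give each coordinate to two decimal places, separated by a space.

0.17 -5.16

A=(0,0), D=(7.00,0)
B = A + 2.00·(cos235°, sin235°) = (-1.1472, -1.6383)
|BD| = 8.3102
circle(B,6.00) ∩ circle(D,6.00): a=4.1551, h=4.3284
  candidates: C₊=(2.0731,3.4243) cross=35.970; C₋=(3.7797,-5.0626) cross=-35.970
  mode - wants cross < 0 → take C=(3.7797,-5.0626) (cross=-35.970)
ex = (C−B)/|BC| = (0.8211,-0.5707); ey = (0.5707,0.8211)
P = B + 3.09·ex + -2.14·ey = (0.1689,-5.1591)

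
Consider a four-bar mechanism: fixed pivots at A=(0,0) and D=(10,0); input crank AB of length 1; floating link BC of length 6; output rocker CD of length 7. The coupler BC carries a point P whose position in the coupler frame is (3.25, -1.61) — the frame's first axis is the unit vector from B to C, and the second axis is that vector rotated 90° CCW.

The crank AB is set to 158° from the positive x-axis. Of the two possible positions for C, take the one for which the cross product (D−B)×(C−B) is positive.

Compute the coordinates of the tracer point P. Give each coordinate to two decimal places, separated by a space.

2.67 0.84

A=(0,0), D=(10.00,0)
B = A + 1.00·(cos158°, sin158°) = (-0.9272, 0.3746)
|BD| = 10.9336
circle(B,6.00) ∩ circle(D,7.00): a=4.8723, h=3.5015
  candidates: C₊=(4.0622,3.7071) cross=38.284; C₋=(3.8223,-3.2918) cross=-38.284
  mode + wants cross > 0 → take C=(4.0622,3.7071) (cross=38.284)
ex = (C−B)/|BC| = (0.8316,0.5554); ey = (-0.5554,0.8316)
P = B + 3.25·ex + -1.61·ey = (2.6696,0.8409)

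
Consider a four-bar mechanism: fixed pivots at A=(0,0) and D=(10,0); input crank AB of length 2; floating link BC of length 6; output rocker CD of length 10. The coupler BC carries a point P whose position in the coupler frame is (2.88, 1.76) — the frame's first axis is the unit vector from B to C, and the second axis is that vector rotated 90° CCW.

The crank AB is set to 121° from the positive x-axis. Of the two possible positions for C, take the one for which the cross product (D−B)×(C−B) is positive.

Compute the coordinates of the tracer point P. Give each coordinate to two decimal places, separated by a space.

A=(0,0), D=(10.00,0)
B = A + 2.00·(cos121°, sin121°) = (-1.0301, 1.7143)
|BD| = 11.1625
circle(B,6.00) ∩ circle(D,10.00): a=2.7145, h=5.3508
  candidates: C₊=(2.4740,6.5848) cross=59.729; C₋=(0.8305,-3.9899) cross=-59.729
  mode + wants cross > 0 → take C=(2.4740,6.5848) (cross=59.729)
ex = (C−B)/|BC| = (0.5840,0.8117); ey = (-0.8117,0.5840)
P = B + 2.88·ex + 1.76·ey = (-0.7768,5.0800)

-0.78 5.08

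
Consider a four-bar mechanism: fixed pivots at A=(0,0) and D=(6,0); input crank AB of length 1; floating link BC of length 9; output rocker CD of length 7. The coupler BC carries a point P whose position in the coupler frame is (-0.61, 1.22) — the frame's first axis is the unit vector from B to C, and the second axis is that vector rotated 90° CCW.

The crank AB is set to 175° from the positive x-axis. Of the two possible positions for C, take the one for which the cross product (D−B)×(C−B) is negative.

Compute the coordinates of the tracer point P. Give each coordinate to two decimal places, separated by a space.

A=(0,0), D=(6.00,0)
B = A + 1.00·(cos175°, sin175°) = (-0.9962, 0.0872)
|BD| = 6.9967
circle(B,9.00) ∩ circle(D,7.00): a=5.7851, h=6.8943
  candidates: C₊=(4.8744,6.9089) cross=48.238; C₋=(4.7026,-6.8787) cross=-48.238
  mode - wants cross < 0 → take C=(4.7026,-6.8787) (cross=-48.238)
ex = (C−B)/|BC| = (0.6332,-0.7740); ey = (0.7740,0.6332)
P = B + -0.61·ex + 1.22·ey = (-0.4382,1.3318)

-0.44 1.33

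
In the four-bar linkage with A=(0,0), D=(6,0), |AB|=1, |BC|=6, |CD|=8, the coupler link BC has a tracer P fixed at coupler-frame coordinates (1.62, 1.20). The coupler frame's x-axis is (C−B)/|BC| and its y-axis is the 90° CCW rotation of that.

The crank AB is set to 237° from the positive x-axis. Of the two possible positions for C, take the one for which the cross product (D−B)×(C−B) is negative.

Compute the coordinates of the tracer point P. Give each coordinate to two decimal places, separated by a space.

1.11 -1.99

A=(0,0), D=(6.00,0)
B = A + 1.00·(cos237°, sin237°) = (-0.5446, -0.8387)
|BD| = 6.5982
circle(B,6.00) ∩ circle(D,8.00): a=1.1773, h=5.8834
  candidates: C₊=(-0.1247,5.1466) cross=38.819; C₋=(1.3709,-6.5247) cross=-38.819
  mode - wants cross < 0 → take C=(1.3709,-6.5247) (cross=-38.819)
ex = (C−B)/|BC| = (0.3193,-0.9477); ey = (0.9477,0.3193)
P = B + 1.62·ex + 1.20·ey = (1.1098,-1.9908)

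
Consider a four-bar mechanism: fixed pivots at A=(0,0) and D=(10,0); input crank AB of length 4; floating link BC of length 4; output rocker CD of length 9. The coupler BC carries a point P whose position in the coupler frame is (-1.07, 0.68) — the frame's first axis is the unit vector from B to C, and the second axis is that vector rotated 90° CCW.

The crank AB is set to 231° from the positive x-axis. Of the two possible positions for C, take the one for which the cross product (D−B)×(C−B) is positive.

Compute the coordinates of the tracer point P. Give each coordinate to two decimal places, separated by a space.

A=(0,0), D=(10.00,0)
B = A + 4.00·(cos231°, sin231°) = (-2.5173, -3.1086)
|BD| = 12.8975
circle(B,4.00) ∩ circle(D,9.00): a=3.9289, h=0.7509
  candidates: C₊=(1.1148,-1.4329) cross=9.685; C₋=(1.4768,-2.8904) cross=-9.685
  mode + wants cross > 0 → take C=(1.1148,-1.4329) (cross=9.685)
ex = (C−B)/|BC| = (0.9080,0.4189); ey = (-0.4189,0.9080)
P = B + -1.07·ex + 0.68·ey = (-3.7737,-2.9394)

-3.77 -2.94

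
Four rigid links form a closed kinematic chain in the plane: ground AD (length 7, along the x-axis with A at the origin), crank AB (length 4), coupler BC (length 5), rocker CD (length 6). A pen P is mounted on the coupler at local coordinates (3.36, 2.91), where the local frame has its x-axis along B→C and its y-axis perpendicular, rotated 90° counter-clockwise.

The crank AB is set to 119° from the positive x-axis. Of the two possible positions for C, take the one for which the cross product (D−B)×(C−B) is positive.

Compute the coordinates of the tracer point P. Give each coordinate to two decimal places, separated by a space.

0.81 6.99

A=(0,0), D=(7.00,0)
B = A + 4.00·(cos119°, sin119°) = (-1.9392, 3.4985)
|BD| = 9.5994
circle(B,5.00) ∩ circle(D,6.00): a=4.2268, h=2.6710
  candidates: C₊=(2.9703,4.4454) cross=25.640; C₋=(1.0234,-0.5293) cross=-25.640
  mode + wants cross > 0 → take C=(2.9703,4.4454) (cross=25.640)
ex = (C−B)/|BC| = (0.9819,0.1894); ey = (-0.1894,0.9819)
P = B + 3.36·ex + 2.91·ey = (0.8089,6.9921)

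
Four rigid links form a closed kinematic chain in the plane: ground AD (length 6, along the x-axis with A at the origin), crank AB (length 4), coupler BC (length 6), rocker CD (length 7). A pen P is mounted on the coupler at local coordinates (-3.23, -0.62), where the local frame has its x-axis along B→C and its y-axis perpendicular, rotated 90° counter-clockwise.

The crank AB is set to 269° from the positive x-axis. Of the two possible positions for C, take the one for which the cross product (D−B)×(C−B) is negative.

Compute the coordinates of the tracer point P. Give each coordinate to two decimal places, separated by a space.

-3.19 -2.95

A=(0,0), D=(6.00,0)
B = A + 4.00·(cos269°, sin269°) = (-0.0698, -3.9994)
|BD| = 7.2690
circle(B,6.00) ∩ circle(D,7.00): a=2.7403, h=5.3377
  candidates: C₊=(-0.7184,1.9654) cross=38.799; C₋=(5.1552,-6.9488) cross=-38.799
  mode - wants cross < 0 → take C=(5.1552,-6.9488) (cross=-38.799)
ex = (C−B)/|BC| = (0.8708,-0.4916); ey = (0.4916,0.8708)
P = B + -3.23·ex + -0.62·ey = (-3.1874,-2.9515)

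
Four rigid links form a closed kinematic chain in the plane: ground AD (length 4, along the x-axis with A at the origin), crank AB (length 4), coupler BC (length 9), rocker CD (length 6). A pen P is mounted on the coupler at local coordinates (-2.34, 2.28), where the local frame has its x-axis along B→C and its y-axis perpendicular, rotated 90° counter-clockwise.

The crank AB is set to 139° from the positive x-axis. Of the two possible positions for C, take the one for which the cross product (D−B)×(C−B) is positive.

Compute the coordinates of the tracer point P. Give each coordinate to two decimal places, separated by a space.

-6.02 3.92

A=(0,0), D=(4.00,0)
B = A + 4.00·(cos139°, sin139°) = (-3.0188, 2.6242)
|BD| = 7.4934
circle(B,9.00) ∩ circle(D,6.00): a=6.7493, h=5.9537
  candidates: C₊=(5.3881,5.8372) cross=44.613; C₋=(1.2181,-5.3161) cross=-44.613
  mode + wants cross > 0 → take C=(5.3881,5.8372) (cross=44.613)
ex = (C−B)/|BC| = (0.9341,0.3570); ey = (-0.3570,0.9341)
P = B + -2.34·ex + 2.28·ey = (-6.0186,3.9186)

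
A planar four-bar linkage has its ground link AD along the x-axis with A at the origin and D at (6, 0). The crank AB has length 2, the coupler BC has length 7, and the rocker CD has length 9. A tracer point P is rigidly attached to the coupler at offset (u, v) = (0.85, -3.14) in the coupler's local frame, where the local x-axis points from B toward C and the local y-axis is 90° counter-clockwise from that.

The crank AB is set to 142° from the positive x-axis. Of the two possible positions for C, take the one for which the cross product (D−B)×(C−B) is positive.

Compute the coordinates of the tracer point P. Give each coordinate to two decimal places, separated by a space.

1.64 0.75

A=(0,0), D=(6.00,0)
B = A + 2.00·(cos142°, sin142°) = (-1.5760, 1.2313)
|BD| = 7.6754
circle(B,7.00) ∩ circle(D,9.00): a=1.7531, h=6.7769
  candidates: C₊=(1.2416,7.6392) cross=52.016; C₋=(-0.9328,-5.7391) cross=-52.016
  mode + wants cross > 0 → take C=(1.2416,7.6392) (cross=52.016)
ex = (C−B)/|BC| = (0.4025,0.9154); ey = (-0.9154,0.4025)
P = B + 0.85·ex + -3.14·ey = (1.6405,0.7455)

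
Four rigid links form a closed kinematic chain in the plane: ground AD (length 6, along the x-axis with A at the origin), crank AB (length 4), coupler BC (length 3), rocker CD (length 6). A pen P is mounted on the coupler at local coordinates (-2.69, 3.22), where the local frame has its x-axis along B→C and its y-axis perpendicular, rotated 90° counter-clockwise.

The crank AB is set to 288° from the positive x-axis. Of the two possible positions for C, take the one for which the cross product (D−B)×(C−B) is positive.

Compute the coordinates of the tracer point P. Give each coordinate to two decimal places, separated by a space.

A=(0,0), D=(6.00,0)
B = A + 4.00·(cos288°, sin288°) = (1.2361, -3.8042)
|BD| = 6.0965
circle(B,3.00) ∩ circle(D,6.00): a=0.8339, h=2.8818
  candidates: C₊=(0.0894,-1.0320) cross=17.569; C₋=(3.6859,-5.5358) cross=-17.569
  mode + wants cross > 0 → take C=(0.0894,-1.0320) (cross=17.569)
ex = (C−B)/|BC| = (-0.3822,0.9241); ey = (-0.9241,-0.3822)
P = B + -2.69·ex + 3.22·ey = (-0.7113,-7.5207)

-0.71 -7.52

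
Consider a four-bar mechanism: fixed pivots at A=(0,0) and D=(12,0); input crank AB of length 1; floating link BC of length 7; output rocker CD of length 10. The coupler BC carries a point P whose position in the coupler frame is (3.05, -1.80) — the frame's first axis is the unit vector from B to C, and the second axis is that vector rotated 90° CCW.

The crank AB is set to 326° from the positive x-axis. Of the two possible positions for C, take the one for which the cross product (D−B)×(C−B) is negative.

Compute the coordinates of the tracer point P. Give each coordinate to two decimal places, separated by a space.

0.86 -4.10

A=(0,0), D=(12.00,0)
B = A + 1.00·(cos326°, sin326°) = (0.8290, -0.5592)
|BD| = 11.1849
circle(B,7.00) ∩ circle(D,10.00): a=3.3126, h=6.1666
  candidates: C₊=(3.8292,5.7653) cross=68.973; C₋=(4.4458,-6.5524) cross=-68.973
  mode - wants cross < 0 → take C=(4.4458,-6.5524) (cross=-68.973)
ex = (C−B)/|BC| = (0.5167,-0.8562); ey = (0.8562,0.5167)
P = B + 3.05·ex + -1.80·ey = (0.8638,-4.1006)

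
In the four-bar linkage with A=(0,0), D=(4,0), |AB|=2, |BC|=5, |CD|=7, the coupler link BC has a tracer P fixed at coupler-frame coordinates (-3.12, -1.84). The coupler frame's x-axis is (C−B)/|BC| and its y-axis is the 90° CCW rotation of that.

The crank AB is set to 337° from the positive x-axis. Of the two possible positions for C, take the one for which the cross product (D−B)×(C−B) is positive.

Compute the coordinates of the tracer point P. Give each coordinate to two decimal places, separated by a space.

A=(0,0), D=(4.00,0)
B = A + 2.00·(cos337°, sin337°) = (1.8410, -0.7815)
|BD| = 2.2961
circle(B,5.00) ∩ circle(D,7.00): a=-4.0783, h=2.8927
  candidates: C₊=(-2.9783,0.5505) cross=6.642; C₋=(-1.0093,-4.8895) cross=-6.642
  mode + wants cross > 0 → take C=(-2.9783,0.5505) (cross=6.642)
ex = (C−B)/|BC| = (-0.9639,0.2664); ey = (-0.2664,-0.9639)
P = B + -3.12·ex + -1.84·ey = (5.3384,0.1609)

5.34 0.16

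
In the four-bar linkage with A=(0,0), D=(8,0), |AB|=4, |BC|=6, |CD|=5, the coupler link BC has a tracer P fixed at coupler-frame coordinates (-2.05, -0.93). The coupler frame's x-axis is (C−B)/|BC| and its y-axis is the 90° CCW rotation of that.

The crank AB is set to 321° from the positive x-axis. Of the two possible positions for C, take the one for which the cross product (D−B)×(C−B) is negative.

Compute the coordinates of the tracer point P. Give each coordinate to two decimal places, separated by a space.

A=(0,0), D=(8.00,0)
B = A + 4.00·(cos321°, sin321°) = (3.1086, -2.5173)
|BD| = 5.5012
circle(B,6.00) ∩ circle(D,5.00): a=3.7504, h=4.6835
  candidates: C₊=(4.3002,3.3632) cross=25.764; C₋=(8.5864,-4.9655) cross=-25.764
  mode - wants cross < 0 → take C=(8.5864,-4.9655) (cross=-25.764)
ex = (C−B)/|BC| = (0.9130,-0.4080); ey = (0.4080,0.9130)
P = B + -2.05·ex + -0.93·ey = (0.8575,-2.5299)

0.86 -2.53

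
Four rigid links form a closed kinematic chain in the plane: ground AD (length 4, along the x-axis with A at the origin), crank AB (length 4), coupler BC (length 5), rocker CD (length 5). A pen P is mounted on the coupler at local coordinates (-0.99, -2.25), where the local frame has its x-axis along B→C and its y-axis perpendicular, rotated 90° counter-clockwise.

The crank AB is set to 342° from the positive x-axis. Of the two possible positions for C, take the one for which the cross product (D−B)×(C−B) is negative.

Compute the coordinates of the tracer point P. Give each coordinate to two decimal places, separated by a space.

A=(0,0), D=(4.00,0)
B = A + 4.00·(cos342°, sin342°) = (3.8042, -1.2361)
|BD| = 1.2515
circle(B,5.00) ∩ circle(D,5.00): a=0.6257, h=4.9607
  candidates: C₊=(-0.9975,0.1580) cross=6.208; C₋=(8.8017,-1.3941) cross=-6.208
  mode - wants cross < 0 → take C=(8.8017,-1.3941) (cross=-6.208)
ex = (C−B)/|BC| = (0.9995,-0.0316); ey = (0.0316,0.9995)
P = B + -0.99·ex + -2.25·ey = (2.7436,-3.4537)

2.74 -3.45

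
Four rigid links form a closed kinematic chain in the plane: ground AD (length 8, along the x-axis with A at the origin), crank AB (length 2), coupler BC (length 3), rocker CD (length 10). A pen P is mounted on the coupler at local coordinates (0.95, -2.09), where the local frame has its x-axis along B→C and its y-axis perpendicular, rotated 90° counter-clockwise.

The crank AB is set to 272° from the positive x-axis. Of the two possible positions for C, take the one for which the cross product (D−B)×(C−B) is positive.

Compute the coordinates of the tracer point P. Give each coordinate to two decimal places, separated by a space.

0.93 0.13

A=(0,0), D=(8.00,0)
B = A + 2.00·(cos272°, sin272°) = (0.0698, -1.9988)
|BD| = 8.1782
circle(B,3.00) ∩ circle(D,10.00): a=-1.4745, h=2.6127
  candidates: C₊=(-1.9985,0.1743) cross=21.367; C₋=(-0.7214,-4.8926) cross=-21.367
  mode + wants cross > 0 → take C=(-1.9985,0.1743) (cross=21.367)
ex = (C−B)/|BC| = (-0.6894,0.7244); ey = (-0.7244,-0.6894)
P = B + 0.95·ex + -2.09·ey = (0.9287,0.1303)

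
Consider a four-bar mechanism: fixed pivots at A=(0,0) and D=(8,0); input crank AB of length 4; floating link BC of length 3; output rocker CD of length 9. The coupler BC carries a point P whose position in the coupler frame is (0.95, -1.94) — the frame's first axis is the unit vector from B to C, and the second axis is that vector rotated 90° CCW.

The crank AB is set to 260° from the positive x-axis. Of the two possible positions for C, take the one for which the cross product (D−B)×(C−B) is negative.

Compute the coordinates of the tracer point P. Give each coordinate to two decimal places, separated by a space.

-1.43 -5.97

A=(0,0), D=(8.00,0)
B = A + 4.00·(cos260°, sin260°) = (-0.6946, -3.9392)
|BD| = 9.5453
circle(B,3.00) ∩ circle(D,9.00): a=1.0012, h=2.8280
  candidates: C₊=(-0.9497,-0.9501) cross=26.994; C₋=(1.3844,-6.1020) cross=-26.994
  mode - wants cross < 0 → take C=(1.3844,-6.1020) (cross=-26.994)
ex = (C−B)/|BC| = (0.6930,-0.7209); ey = (0.7209,0.6930)
P = B + 0.95·ex + -1.94·ey = (-1.4348,-5.9686)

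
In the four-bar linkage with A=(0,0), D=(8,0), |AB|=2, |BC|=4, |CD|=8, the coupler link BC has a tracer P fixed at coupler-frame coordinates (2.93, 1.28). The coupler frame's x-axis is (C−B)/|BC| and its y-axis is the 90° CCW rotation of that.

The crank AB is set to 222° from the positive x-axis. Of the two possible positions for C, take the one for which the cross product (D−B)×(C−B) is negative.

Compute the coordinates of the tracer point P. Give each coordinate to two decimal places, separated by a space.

A=(0,0), D=(8.00,0)
B = A + 2.00·(cos222°, sin222°) = (-1.4863, -1.3383)
|BD| = 9.5802
circle(B,4.00) ∩ circle(D,8.00): a=2.2849, h=3.2831
  candidates: C₊=(0.3176,2.2319) cross=31.453; C₋=(1.2349,-4.2700) cross=-31.453
  mode - wants cross < 0 → take C=(1.2349,-4.2700) (cross=-31.453)
ex = (C−B)/|BC| = (0.6803,-0.7329); ey = (0.7329,0.6803)
P = B + 2.93·ex + 1.28·ey = (1.4451,-2.6150)

1.45 -2.62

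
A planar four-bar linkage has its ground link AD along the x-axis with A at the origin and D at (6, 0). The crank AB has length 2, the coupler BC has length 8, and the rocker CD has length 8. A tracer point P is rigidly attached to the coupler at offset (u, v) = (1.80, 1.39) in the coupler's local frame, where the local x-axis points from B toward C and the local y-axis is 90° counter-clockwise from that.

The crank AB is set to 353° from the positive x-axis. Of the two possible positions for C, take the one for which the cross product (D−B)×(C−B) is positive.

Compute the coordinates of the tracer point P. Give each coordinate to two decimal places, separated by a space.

A=(0,0), D=(6.00,0)
B = A + 2.00·(cos353°, sin353°) = (1.9851, -0.2437)
|BD| = 4.0223
circle(B,8.00) ∩ circle(D,8.00): a=2.0111, h=7.7431
  candidates: C₊=(3.5233,7.6070) cross=31.145; C₋=(4.4618,-7.8507) cross=-31.145
  mode + wants cross > 0 → take C=(3.5233,7.6070) (cross=31.145)
ex = (C−B)/|BC| = (0.1923,0.9813); ey = (-0.9813,0.1923)
P = B + 1.80·ex + 1.39·ey = (0.9671,1.7899)

0.97 1.79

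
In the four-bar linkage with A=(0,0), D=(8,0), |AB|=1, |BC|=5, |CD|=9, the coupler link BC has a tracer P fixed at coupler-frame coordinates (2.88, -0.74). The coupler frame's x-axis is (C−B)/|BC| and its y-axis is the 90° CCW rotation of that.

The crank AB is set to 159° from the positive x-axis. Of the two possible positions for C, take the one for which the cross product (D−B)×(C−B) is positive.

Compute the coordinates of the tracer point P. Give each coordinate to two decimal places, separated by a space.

A=(0,0), D=(8.00,0)
B = A + 1.00·(cos159°, sin159°) = (-0.9336, 0.3584)
|BD| = 8.9408
circle(B,5.00) ∩ circle(D,9.00): a=1.3387, h=4.8175
  candidates: C₊=(0.5971,5.1183) cross=43.072; C₋=(0.2109,-4.5089) cross=-43.072
  mode + wants cross > 0 → take C=(0.5971,5.1183) (cross=43.072)
ex = (C−B)/|BC| = (0.3061,0.9520); ey = (-0.9520,0.3061)
P = B + 2.88·ex + -0.74·ey = (0.6526,2.8736)

0.65 2.87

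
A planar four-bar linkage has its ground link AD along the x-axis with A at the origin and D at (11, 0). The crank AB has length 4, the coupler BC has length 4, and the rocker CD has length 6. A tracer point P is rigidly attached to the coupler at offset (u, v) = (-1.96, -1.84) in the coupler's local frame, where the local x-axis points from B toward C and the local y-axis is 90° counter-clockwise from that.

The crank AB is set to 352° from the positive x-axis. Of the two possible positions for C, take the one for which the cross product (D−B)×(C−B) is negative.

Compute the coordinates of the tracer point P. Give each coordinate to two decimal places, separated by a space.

A=(0,0), D=(11.00,0)
B = A + 4.00·(cos352°, sin352°) = (3.9611, -0.5567)
|BD| = 7.0609
circle(B,4.00) ∩ circle(D,6.00): a=2.1142, h=3.3956
  candidates: C₊=(5.8010,2.9950) cross=23.976; C₋=(6.3364,-3.7750) cross=-23.976
  mode - wants cross < 0 → take C=(6.3364,-3.7750) (cross=-23.976)
ex = (C−B)/|BC| = (0.5938,-0.8046); ey = (0.8046,0.5938)
P = B + -1.96·ex + -1.84·ey = (1.3167,-0.0724)

1.32 -0.07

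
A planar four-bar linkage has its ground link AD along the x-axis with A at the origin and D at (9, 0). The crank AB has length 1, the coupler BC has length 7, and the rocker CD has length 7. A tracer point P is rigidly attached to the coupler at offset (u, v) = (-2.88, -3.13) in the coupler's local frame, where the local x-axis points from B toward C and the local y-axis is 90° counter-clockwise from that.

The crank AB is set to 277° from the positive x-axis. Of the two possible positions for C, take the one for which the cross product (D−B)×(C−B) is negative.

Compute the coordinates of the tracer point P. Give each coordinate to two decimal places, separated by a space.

A=(0,0), D=(9.00,0)
B = A + 1.00·(cos277°, sin277°) = (0.1219, -0.9925)
|BD| = 8.9334
circle(B,7.00) ∩ circle(D,7.00): a=4.4667, h=5.3897
  candidates: C₊=(3.9621,4.8600) cross=48.148; C₋=(5.1598,-5.8526) cross=-48.148
  mode - wants cross < 0 → take C=(5.1598,-5.8526) (cross=-48.148)
ex = (C−B)/|BC| = (0.7197,-0.6943); ey = (0.6943,0.7197)
P = B + -2.88·ex + -3.13·ey = (-4.1240,-1.2456)

-4.12 -1.25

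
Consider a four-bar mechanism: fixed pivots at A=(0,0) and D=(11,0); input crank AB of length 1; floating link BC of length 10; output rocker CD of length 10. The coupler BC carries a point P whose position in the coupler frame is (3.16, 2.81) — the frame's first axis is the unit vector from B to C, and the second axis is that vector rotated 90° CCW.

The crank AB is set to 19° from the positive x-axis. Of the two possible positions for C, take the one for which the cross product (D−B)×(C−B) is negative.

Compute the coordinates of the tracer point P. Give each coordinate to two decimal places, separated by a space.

A=(0,0), D=(11.00,0)
B = A + 1.00·(cos19°, sin19°) = (0.9455, 0.3256)
|BD| = 10.0598
circle(B,10.00) ∩ circle(D,10.00): a=5.0299, h=8.6429
  candidates: C₊=(6.2525,8.8012) cross=86.946; C₋=(5.6930,-8.4756) cross=-86.946
  mode - wants cross < 0 → take C=(5.6930,-8.4756) (cross=-86.946)
ex = (C−B)/|BC| = (0.4748,-0.8801); ey = (0.8801,0.4748)
P = B + 3.16·ex + 2.81·ey = (4.9189,-1.1216)

4.92 -1.12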